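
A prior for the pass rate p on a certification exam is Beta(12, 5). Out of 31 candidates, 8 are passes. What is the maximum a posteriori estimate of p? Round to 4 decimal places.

p̂_MAP = 0.4130

Prior: Beta(12, 5).
Data: 8 successes in 31 trials. The binomial likelihood contributes p^8(1−p)^23, so the posterior is Beta(12+8, 5+23) = Beta(20, 28).
For Beta(a, b) with a, b > 1 the mode is (a−1)/(a+b−2) = 19/46 ≈ 0.4130.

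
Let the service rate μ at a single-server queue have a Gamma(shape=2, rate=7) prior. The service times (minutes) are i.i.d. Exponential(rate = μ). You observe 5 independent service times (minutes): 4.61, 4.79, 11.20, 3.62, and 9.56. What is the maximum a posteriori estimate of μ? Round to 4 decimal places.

The Exponential(rate=μ) likelihood is ∝ μ^n e^(−μΣtᵢ). Here n = 5 and Σtᵢ = 4.61 + 4.79 + 11.20 + 3.62 + 9.56 = 33.78.
Posterior ∝ μe^(−7μ) · μ^5e^(−33.78μ) = μ^6e^(−40.78μ), i.e. Gamma(7, 40.78).
Mode = (a−1)/b = 6/40.78 ≈ 0.1471.

μ̂_MAP = 0.1471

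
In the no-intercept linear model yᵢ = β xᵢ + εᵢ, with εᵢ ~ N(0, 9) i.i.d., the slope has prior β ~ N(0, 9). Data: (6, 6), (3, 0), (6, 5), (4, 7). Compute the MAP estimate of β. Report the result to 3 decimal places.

β̂_MAP = 0.959

log p(β | y) = −Σ(yᵢ − βxᵢ)²/(2·9) − β²/(2·9) + const.
Setting the derivative to zero: Σxᵢ(yᵢ − βxᵢ)/9 − β/9 = 0, so β = Σxᵢyᵢ / (Σxᵢ² + σ²/τ²).
Σxᵢyᵢ = 6·6 + 3·0 + 6·5 + 4·7 = 94; Σxᵢ² = 97; σ²/τ² = 1.
β̂_MAP = 94 / (97 + 1) = 94/98 ≈ 0.959.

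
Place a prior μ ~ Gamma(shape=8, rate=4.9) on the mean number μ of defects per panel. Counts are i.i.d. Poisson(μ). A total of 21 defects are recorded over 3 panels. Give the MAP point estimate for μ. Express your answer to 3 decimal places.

Σxᵢ = 21, n = 3.
Posterior ∝ μ^7e^(−4.9μ) · μ^21e^(−3μ) = μ^28e^(−7.9μ), i.e. Gamma(shape=29, rate=7.9).
The mode of a Gamma(a, b) with a ≥ 1 (shape–rate) is (a−1)/b = 28/7.9 ≈ 3.544.

μ̂_MAP = 3.544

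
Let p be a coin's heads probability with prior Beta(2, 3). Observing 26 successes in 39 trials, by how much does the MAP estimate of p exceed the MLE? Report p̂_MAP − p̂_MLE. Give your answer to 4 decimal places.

Posterior is Beta(28, 16); MAP = (28−1)/(44−2) = 27/42 ≈ 0.64286.
MLE ignores the prior: p̂_MLE = k/n = 26/39 ≈ 0.66667.
Difference = 27/42 − 26/39 = -1/42 ≈ -0.0238.

MAP − MLE = -0.0238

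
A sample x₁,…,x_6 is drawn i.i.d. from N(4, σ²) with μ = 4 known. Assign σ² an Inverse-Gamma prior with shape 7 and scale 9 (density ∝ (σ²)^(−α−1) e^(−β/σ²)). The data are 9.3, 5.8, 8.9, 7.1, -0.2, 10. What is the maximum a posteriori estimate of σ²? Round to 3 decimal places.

σ̂²_MAP = 6.209

Sum of squared deviations about the known mean: SS = (9.3−4)² + (5.8−4)² + (8.9−4)² + (7.1−4)² + (-0.2−4)² + (10−4)² = 118.59.
The Normal likelihood contributes (σ²)^(−n/2) exp(−SS/(2σ²)), so the posterior is Inverse-Gamma(α + n/2, β + SS/2) = Inverse-Gamma(10, 68.295).
The mode of Inverse-Gamma(a, b) is b/(a+1) = 68.295/11 ≈ 6.209.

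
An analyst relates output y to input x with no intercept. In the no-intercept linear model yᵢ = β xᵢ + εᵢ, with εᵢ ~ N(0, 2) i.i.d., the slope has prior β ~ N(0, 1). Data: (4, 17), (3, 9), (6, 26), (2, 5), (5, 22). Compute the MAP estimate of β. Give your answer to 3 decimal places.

β̂_MAP = 4.033

log p(β | y) = −Σ(yᵢ − βxᵢ)²/(2·2) − β²/(2·1) + const.
Setting the derivative to zero: Σxᵢ(yᵢ − βxᵢ)/2 − β/1 = 0, so β = Σxᵢyᵢ / (Σxᵢ² + σ²/τ²).
Σxᵢyᵢ = 4·17 + 3·9 + 6·26 + 2·5 + 5·22 = 371; Σxᵢ² = 90; σ²/τ² = 2.
β̂_MAP = 371 / (90 + 2) = 371/92 ≈ 4.033.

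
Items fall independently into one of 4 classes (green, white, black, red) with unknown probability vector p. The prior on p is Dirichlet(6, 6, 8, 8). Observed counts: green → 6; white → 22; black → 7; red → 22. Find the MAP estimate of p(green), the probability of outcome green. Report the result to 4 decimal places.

MAP estimate of p(green) = 0.1358

The posterior is Dirichlet(αᵢ + nᵢ) = Dirichlet(12, 28, 15, 30).
For a Dirichlet(a₁,…,a_K) with all aᵢ > 1, the mode has j-th component (aⱼ − 1)/(Σaᵢ − K).
Here Σaᵢ = 85 and K = 4, so p(green) = (12 − 1)/(85 − 4) = 11/81 ≈ 0.1358.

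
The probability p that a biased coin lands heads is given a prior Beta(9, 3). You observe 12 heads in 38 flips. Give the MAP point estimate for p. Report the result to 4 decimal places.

Prior: Beta(9, 3).
Data: 12 successes in 38 trials. The binomial likelihood contributes p^12(1−p)^26, so the posterior is Beta(9+12, 3+26) = Beta(21, 29).
For Beta(a, b) with a, b > 1 the mode is (a−1)/(a+b−2) = 20/48 ≈ 0.4167.

p̂_MAP = 0.4167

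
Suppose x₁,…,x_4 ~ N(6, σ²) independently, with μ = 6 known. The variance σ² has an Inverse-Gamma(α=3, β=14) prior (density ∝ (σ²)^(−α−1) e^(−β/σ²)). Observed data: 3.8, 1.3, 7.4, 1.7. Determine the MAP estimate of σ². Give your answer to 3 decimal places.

Sum of squared deviations about the known mean: SS = (3.8−6)² + (1.3−6)² + (7.4−6)² + (1.7−6)² = 47.38.
The Normal likelihood contributes (σ²)^(−n/2) exp(−SS/(2σ²)), so the posterior is Inverse-Gamma(α + n/2, β + SS/2) = Inverse-Gamma(5, 37.69).
The mode of Inverse-Gamma(a, b) is b/(a+1) = 37.69/6 ≈ 6.282.

σ̂²_MAP = 6.282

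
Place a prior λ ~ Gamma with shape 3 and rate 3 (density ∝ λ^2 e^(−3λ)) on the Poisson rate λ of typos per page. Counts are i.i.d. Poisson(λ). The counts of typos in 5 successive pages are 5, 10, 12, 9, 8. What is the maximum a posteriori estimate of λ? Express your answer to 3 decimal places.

Σxᵢ = 5+10+12+9+8 = 44, with n = 5.
Posterior ∝ λ^2e^(−3λ) · λ^44e^(−5λ) = λ^46e^(−8λ), i.e. Gamma(shape=47, rate=8).
The mode of a Gamma(a, b) with a ≥ 1 (shape–rate) is (a−1)/b = 46/8 ≈ 5.750.

λ̂_MAP = 5.750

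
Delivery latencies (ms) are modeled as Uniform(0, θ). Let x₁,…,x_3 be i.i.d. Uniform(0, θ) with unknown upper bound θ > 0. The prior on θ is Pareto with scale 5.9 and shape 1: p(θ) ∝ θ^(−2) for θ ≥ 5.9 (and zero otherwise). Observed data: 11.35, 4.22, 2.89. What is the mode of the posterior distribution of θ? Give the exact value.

θ̂_MAP = 11.35

The Uniform(0, θ) likelihood is θ^(−n) for θ ≥ max(xᵢ), zero otherwise. Here max(xᵢ) = 11.35.
Posterior ∝ θ^(−2) · θ^(−3) = θ^(−5) on θ ≥ max(5.9, 11.35) = 11.35.
This density is strictly decreasing in θ, so the posterior mode lies at the lower boundary of the support.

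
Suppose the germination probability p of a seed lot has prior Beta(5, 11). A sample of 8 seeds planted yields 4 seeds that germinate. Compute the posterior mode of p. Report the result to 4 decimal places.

Prior: Beta(5, 11).
Data: 4 successes in 8 trials. The binomial likelihood contributes p^4(1−p)^4, so the posterior is Beta(5+4, 11+4) = Beta(9, 15).
For Beta(a, b) with a, b > 1 the mode is (a−1)/(a+b−2) = 8/22 ≈ 0.3636.

p̂_MAP = 0.3636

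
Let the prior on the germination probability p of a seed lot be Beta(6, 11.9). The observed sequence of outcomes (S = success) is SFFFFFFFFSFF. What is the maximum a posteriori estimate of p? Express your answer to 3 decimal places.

p̂_MAP = 0.251

Prior: Beta(6, 11.9).
Data: 2 successes in 12 trials (from the sequence). The binomial likelihood contributes p^2(1−p)^10, so the posterior is Beta(6+2, 11.9+10) = Beta(8, 21.9).
For Beta(a, b) with a, b > 1 the mode is (a−1)/(a+b−2) = 7/27.9 ≈ 0.251.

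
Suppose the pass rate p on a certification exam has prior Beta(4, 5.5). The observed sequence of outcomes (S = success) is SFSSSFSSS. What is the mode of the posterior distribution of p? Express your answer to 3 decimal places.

Prior: Beta(4, 5.5).
Data: 7 successes in 9 trials (from the sequence). The binomial likelihood contributes p^7(1−p)^2, so the posterior is Beta(4+7, 5.5+2) = Beta(11, 7.5).
For Beta(a, b) with a, b > 1 the mode is (a−1)/(a+b−2) = 10/16.5 ≈ 0.606.

p̂_MAP = 0.606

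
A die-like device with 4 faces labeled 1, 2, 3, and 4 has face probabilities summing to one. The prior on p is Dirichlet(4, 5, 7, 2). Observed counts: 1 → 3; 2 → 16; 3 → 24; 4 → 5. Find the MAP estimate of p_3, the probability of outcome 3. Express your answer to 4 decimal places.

MAP estimate: 0.4839

The posterior is Dirichlet(αᵢ + nᵢ) = Dirichlet(7, 21, 31, 7).
For a Dirichlet(a₁,…,a_K) with all aᵢ > 1, the mode has j-th component (aⱼ − 1)/(Σaᵢ − K).
Here Σaᵢ = 66 and K = 4, so p_3 = (31 − 1)/(66 − 4) = 30/62 ≈ 0.4839.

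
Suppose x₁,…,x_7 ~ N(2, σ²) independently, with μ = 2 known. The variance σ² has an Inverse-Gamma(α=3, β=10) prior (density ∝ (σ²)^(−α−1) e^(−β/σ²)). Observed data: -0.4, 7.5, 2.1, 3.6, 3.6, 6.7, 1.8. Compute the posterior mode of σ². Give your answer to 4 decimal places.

σ̂²_MAP = 5.5513

Sum of squared deviations about the known mean: SS = (-0.4−2)² + (7.5−2)² + (2.1−2)² + (3.6−2)² + (3.6−2)² + (6.7−2)² + (1.8−2)² = 63.27.
The Normal likelihood contributes (σ²)^(−n/2) exp(−SS/(2σ²)), so the posterior is Inverse-Gamma(α + n/2, β + SS/2) = Inverse-Gamma(6.5, 41.635).
The mode of Inverse-Gamma(a, b) is b/(a+1) = 41.635/7.5 ≈ 5.5513.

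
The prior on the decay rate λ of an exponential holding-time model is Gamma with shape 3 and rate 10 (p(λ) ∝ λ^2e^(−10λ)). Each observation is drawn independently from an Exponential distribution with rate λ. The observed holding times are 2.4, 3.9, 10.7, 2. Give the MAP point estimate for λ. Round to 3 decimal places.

The Exponential(rate=λ) likelihood is ∝ λ^n e^(−λΣtᵢ). Here n = 4 and Σtᵢ = 2.4 + 3.9 + 10.7 + 2 = 19.
Posterior ∝ λ^2e^(−10λ) · λ^4e^(−19λ) = λ^6e^(−29λ), i.e. Gamma(7, 29).
Mode = (a−1)/b = 6/29 ≈ 0.207.

λ̂_MAP = 0.207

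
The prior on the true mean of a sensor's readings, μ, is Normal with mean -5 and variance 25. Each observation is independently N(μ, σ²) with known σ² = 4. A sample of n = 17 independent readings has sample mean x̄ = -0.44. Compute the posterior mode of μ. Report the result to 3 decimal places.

μ̂_MAP = -0.483

n = 17, x̄ = -0.44.
For a Normal prior and Normal likelihood with known variance, the posterior is Normal; its mode equals its mean, the precision-weighted average.
Prior precision 1/σ₀² = 1/25 = 0.04; data precision n/σ² = 17/4 = 4.25.
μ̂ = (0.04·(-5) + 4.25·(-0.44)) / (0.04 + 4.25) = (-2.07)/4.29 = -69/143 ≈ -0.483.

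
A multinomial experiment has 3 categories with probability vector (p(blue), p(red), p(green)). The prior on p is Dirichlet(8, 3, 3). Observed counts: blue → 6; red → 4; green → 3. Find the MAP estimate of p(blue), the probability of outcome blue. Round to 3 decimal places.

The posterior is Dirichlet(αᵢ + nᵢ) = Dirichlet(14, 7, 6).
For a Dirichlet(a₁,…,a_K) with all aᵢ > 1, the mode has j-th component (aⱼ − 1)/(Σaᵢ − K).
Here Σaᵢ = 27 and K = 3, so p(blue) = (14 − 1)/(27 − 3) = 13/24 ≈ 0.542.

MAP estimate of p(blue) = 0.542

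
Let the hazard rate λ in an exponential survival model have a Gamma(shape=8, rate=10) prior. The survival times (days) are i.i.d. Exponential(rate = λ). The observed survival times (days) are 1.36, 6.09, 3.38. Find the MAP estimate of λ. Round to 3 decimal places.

λ̂_MAP = 0.480

The Exponential(rate=λ) likelihood is ∝ λ^n e^(−λΣtᵢ). Here n = 3 and Σtᵢ = 1.36 + 6.09 + 3.38 = 10.83.
Posterior ∝ λ^7e^(−10λ) · λ^3e^(−10.83λ) = λ^10e^(−20.83λ), i.e. Gamma(11, 20.83).
Mode = (a−1)/b = 10/20.83 ≈ 0.480.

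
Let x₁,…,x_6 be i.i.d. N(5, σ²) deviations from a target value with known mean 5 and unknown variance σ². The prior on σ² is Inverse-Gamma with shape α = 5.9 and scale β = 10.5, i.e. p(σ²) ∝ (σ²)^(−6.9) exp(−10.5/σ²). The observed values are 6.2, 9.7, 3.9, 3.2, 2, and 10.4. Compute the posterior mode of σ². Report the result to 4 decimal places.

Sum of squared deviations about the known mean: SS = (6.2−5)² + (9.7−5)² + (3.9−5)² + (3.2−5)² + (2−5)² + (10.4−5)² = 66.14.
The Normal likelihood contributes (σ²)^(−n/2) exp(−SS/(2σ²)), so the posterior is Inverse-Gamma(α + n/2, β + SS/2) = Inverse-Gamma(8.9, 43.57).
The mode of Inverse-Gamma(a, b) is b/(a+1) = 43.57/9.9 ≈ 4.4010.

σ̂²_MAP = 4.4010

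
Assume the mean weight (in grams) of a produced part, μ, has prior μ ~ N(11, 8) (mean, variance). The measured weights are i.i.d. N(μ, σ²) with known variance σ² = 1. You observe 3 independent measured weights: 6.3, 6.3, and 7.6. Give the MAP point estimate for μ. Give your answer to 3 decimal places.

n = 3; x̄ = (6.3 + 6.3 + 7.6)/3 = 20.2/3 = 101/15 ≈ 6.7333.
For a Normal prior and Normal likelihood with known variance, the posterior is Normal; its mode equals its mean, the precision-weighted average.
Prior precision 1/σ₀² = 1/8 = 0.125; data precision n/σ² = 3/1 = 3.
μ̂ = (0.125·11 + 3·(101/15)) / (0.125 + 3) = 21.575/3.125 = 6.904.

μ̂_MAP = 6.904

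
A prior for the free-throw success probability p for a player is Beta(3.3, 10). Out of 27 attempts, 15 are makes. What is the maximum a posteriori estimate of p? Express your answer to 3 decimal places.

p̂_MAP = 0.452

Prior: Beta(3.3, 10).
Data: 15 successes in 27 trials. The binomial likelihood contributes p^15(1−p)^12, so the posterior is Beta(3.3+15, 10+12) = Beta(18.3, 22).
For Beta(a, b) with a, b > 1 the mode is (a−1)/(a+b−2) = 17.3/38.3 ≈ 0.452.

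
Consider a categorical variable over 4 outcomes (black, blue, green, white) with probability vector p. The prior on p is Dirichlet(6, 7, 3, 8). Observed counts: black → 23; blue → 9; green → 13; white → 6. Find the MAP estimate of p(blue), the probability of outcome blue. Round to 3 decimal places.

MAP estimate of p(blue) = 0.211

The posterior is Dirichlet(αᵢ + nᵢ) = Dirichlet(29, 16, 16, 14).
For a Dirichlet(a₁,…,a_K) with all aᵢ > 1, the mode has j-th component (aⱼ − 1)/(Σaᵢ − K).
Here Σaᵢ = 75 and K = 4, so p(blue) = (16 − 1)/(75 − 4) = 15/71 ≈ 0.211.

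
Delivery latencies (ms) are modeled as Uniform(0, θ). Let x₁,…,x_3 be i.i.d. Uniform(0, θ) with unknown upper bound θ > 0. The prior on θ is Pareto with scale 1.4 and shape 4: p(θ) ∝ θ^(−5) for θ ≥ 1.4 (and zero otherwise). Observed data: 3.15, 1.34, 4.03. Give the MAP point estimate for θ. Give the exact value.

θ̂_MAP = 4.03

The Uniform(0, θ) likelihood is θ^(−n) for θ ≥ max(xᵢ), zero otherwise. Here max(xᵢ) = 4.03.
Posterior ∝ θ^(−5) · θ^(−3) = θ^(−8) on θ ≥ max(1.4, 4.03) = 4.03.
This density is strictly decreasing in θ, so the posterior mode lies at the lower boundary of the support.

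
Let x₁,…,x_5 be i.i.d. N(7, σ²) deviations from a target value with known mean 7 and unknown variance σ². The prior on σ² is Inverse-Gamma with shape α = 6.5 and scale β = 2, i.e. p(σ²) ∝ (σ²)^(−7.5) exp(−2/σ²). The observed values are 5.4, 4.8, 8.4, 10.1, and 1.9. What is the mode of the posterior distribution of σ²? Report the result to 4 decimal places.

Sum of squared deviations about the known mean: SS = (5.4−7)² + (4.8−7)² + (8.4−7)² + (10.1−7)² + (1.9−7)² = 44.98.
The Normal likelihood contributes (σ²)^(−n/2) exp(−SS/(2σ²)), so the posterior is Inverse-Gamma(α + n/2, β + SS/2) = Inverse-Gamma(9, 24.49).
The mode of Inverse-Gamma(a, b) is b/(a+1) = 24.49/10 ≈ 2.4490.

σ̂²_MAP = 2.4490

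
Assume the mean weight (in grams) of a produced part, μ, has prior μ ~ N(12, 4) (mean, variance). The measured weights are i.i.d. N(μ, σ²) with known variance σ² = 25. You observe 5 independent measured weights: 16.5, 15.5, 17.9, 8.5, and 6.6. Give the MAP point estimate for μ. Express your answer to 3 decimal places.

μ̂_MAP = 12.444

n = 5; x̄ = (16.5 + 15.5 + 17.9 + 8.5 + 6.6)/5 = 65/5 = 13.
For a Normal prior and Normal likelihood with known variance, the posterior is Normal; its mode equals its mean, the precision-weighted average.
Prior precision 1/σ₀² = 1/4 = 0.25; data precision n/σ² = 5/25 = 0.2.
μ̂ = (0.25·12 + 0.2·13) / (0.25 + 0.2) = 5.6/0.45 = 112/9 ≈ 12.444.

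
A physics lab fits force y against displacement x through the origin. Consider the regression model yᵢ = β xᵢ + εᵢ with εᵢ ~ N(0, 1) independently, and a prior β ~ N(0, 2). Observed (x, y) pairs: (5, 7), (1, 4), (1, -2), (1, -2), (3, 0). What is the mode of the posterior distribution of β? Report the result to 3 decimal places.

β̂_MAP = 0.933

log p(β | y) = −Σ(yᵢ − βxᵢ)²/(2·1) − β²/(2·2) + const.
Setting the derivative to zero: Σxᵢ(yᵢ − βxᵢ)/1 − β/2 = 0, so β = Σxᵢyᵢ / (Σxᵢ² + σ²/τ²).
Σxᵢyᵢ = 5·7 + 1·4 + 1·(-2) + 1·(-2) + 3·0 = 35; Σxᵢ² = 37; σ²/τ² = 0.5.
β̂_MAP = 35 / (37 + 0.5) = 35/37.5 ≈ 0.933.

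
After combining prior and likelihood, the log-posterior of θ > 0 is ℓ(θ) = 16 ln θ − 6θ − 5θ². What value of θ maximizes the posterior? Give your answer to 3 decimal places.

θ̂_MAP = 1.000

ℓ'(θ) = 16/θ − 6 − 10θ. Setting this to zero and multiplying by θ: 10θ² + 6θ − 16 = 0.
θ = (−6 + √(6² + 4·10·16)) / (2·10) = (−6 + √676) / 20 = (−6 + 26)/20 = 1.
ℓ''(θ) = −16/θ² − 10 < 0, confirming a maximum.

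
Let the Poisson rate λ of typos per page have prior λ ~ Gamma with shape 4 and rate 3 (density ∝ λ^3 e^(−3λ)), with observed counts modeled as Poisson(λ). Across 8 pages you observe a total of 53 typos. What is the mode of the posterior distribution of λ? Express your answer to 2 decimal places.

Σxᵢ = 53, n = 8.
Posterior ∝ λ^3e^(−3λ) · λ^53e^(−8λ) = λ^56e^(−11λ), i.e. Gamma(shape=57, rate=11).
The mode of a Gamma(a, b) with a ≥ 1 (shape–rate) is (a−1)/b = 56/11 ≈ 5.09.

λ̂_MAP = 5.09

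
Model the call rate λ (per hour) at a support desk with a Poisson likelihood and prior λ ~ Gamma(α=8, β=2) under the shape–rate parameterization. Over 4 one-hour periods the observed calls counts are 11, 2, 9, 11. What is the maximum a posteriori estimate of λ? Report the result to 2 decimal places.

λ̂_MAP = 6.67

Σxᵢ = 11+2+9+11 = 33, with n = 4.
Posterior ∝ λ^7e^(−2λ) · λ^33e^(−4λ) = λ^40e^(−6λ), i.e. Gamma(shape=41, rate=6).
The mode of a Gamma(a, b) with a ≥ 1 (shape–rate) is (a−1)/b = 40/6 ≈ 6.67.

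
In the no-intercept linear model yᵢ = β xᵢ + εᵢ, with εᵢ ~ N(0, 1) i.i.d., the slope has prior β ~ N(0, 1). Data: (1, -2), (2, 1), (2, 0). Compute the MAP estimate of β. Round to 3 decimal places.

β̂_MAP = 0.000

log p(β | y) = −Σ(yᵢ − βxᵢ)²/(2·1) − β²/(2·1) + const.
Setting the derivative to zero: Σxᵢ(yᵢ − βxᵢ)/1 − β/1 = 0, so β = Σxᵢyᵢ / (Σxᵢ² + σ²/τ²).
Σxᵢyᵢ = 1·(-2) + 2·1 + 2·0 = 0; Σxᵢ² = 9; σ²/τ² = 1.
β̂_MAP = 0 / (9 + 1) = 0/10 ≈ 0.000.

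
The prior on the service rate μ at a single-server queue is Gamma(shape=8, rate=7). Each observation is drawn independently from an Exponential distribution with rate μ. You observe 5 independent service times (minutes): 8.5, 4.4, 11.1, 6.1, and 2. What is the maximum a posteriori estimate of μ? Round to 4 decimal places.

μ̂_MAP = 0.3069

The Exponential(rate=μ) likelihood is ∝ μ^n e^(−μΣtᵢ). Here n = 5 and Σtᵢ = 8.5 + 4.4 + 11.1 + 6.1 + 2 = 32.1.
Posterior ∝ μ^7e^(−7μ) · μ^5e^(−32.1μ) = μ^12e^(−39.1μ), i.e. Gamma(13, 39.1).
Mode = (a−1)/b = 12/39.1 ≈ 0.3069.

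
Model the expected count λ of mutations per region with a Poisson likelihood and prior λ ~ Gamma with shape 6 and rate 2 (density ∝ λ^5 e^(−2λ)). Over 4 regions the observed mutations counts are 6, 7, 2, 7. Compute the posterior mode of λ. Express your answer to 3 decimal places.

λ̂_MAP = 4.500

Σxᵢ = 6+7+2+7 = 22, with n = 4.
Posterior ∝ λ^5e^(−2λ) · λ^22e^(−4λ) = λ^27e^(−6λ), i.e. Gamma(shape=28, rate=6).
The mode of a Gamma(a, b) with a ≥ 1 (shape–rate) is (a−1)/b = 27/6 ≈ 4.500.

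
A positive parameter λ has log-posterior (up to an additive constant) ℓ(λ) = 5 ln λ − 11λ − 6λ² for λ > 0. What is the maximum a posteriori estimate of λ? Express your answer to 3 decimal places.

ℓ'(λ) = 5/λ − 11 − 12λ. Setting this to zero and multiplying by λ: 12λ² + 11λ − 5 = 0.
λ = (−11 + √(11² + 4·12·5)) / (2·12) = (−11 + √361) / 24 = (−11 + 19)/24 = 1/3.
ℓ''(λ) = −5/λ² − 12 < 0, confirming a maximum.

λ̂_MAP = 0.333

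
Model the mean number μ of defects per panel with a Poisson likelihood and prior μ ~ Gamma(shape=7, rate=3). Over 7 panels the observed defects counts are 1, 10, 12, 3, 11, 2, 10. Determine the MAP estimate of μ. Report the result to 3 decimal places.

μ̂_MAP = 5.500

Σxᵢ = 1+10+12+3+11+2+10 = 49, with n = 7.
Posterior ∝ μ^6e^(−3μ) · μ^49e^(−7μ) = μ^55e^(−10μ), i.e. Gamma(shape=56, rate=10).
The mode of a Gamma(a, b) with a ≥ 1 (shape–rate) is (a−1)/b = 55/10 ≈ 5.500.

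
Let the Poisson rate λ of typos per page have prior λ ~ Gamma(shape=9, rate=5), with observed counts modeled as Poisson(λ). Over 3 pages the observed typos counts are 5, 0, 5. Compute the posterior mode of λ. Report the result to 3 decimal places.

λ̂_MAP = 2.250

Σxᵢ = 5+0+5 = 10, with n = 3.
Posterior ∝ λ^8e^(−5λ) · λ^10e^(−3λ) = λ^18e^(−8λ), i.e. Gamma(shape=19, rate=8).
The mode of a Gamma(a, b) with a ≥ 1 (shape–rate) is (a−1)/b = 18/8 ≈ 2.250.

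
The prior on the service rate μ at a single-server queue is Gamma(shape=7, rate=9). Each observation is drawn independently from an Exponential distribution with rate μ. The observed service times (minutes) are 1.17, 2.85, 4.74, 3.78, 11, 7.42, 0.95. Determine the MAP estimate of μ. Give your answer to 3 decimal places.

The Exponential(rate=μ) likelihood is ∝ μ^n e^(−μΣtᵢ). Here n = 7 and Σtᵢ = 1.17 + 2.85 + 4.74 + 3.78 + 11 + 7.42 + 0.95 = 31.91.
Posterior ∝ μ^6e^(−9μ) · μ^7e^(−31.91μ) = μ^13e^(−40.91μ), i.e. Gamma(14, 40.91).
Mode = (a−1)/b = 13/40.91 ≈ 0.318.

μ̂_MAP = 0.318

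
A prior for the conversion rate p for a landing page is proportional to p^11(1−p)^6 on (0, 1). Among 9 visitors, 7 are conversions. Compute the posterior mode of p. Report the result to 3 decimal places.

The prior density ∝ p^11(1−p)^6 is the kernel of Beta(12, 7).
Data: 7 successes in 9 trials. The binomial likelihood contributes p^7(1−p)^2, so the posterior is Beta(12+7, 7+2) = Beta(19, 9).
For Beta(a, b) with a, b > 1 the mode is (a−1)/(a+b−2) = 18/26 ≈ 0.692.

p̂_MAP = 0.692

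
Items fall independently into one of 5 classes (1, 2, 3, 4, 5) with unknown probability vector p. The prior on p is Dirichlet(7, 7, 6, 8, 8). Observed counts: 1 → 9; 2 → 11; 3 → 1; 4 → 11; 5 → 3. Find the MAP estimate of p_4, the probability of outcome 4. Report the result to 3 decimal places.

MAP estimate: 0.273

The posterior is Dirichlet(αᵢ + nᵢ) = Dirichlet(16, 18, 7, 19, 11).
For a Dirichlet(a₁,…,a_K) with all aᵢ > 1, the mode has j-th component (aⱼ − 1)/(Σaᵢ − K).
Here Σaᵢ = 71 and K = 5, so p_4 = (19 − 1)/(71 − 5) = 18/66 ≈ 0.273.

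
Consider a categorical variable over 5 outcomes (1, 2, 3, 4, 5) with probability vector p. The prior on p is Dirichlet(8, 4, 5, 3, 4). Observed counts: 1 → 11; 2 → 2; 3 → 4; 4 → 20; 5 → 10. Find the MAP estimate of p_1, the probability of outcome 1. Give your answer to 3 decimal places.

The posterior is Dirichlet(αᵢ + nᵢ) = Dirichlet(19, 6, 9, 23, 14).
For a Dirichlet(a₁,…,a_K) with all aᵢ > 1, the mode has j-th component (aⱼ − 1)/(Σaᵢ − K).
Here Σaᵢ = 71 and K = 5, so p_1 = (19 − 1)/(71 − 5) = 18/66 ≈ 0.273.

MAP estimate: 0.273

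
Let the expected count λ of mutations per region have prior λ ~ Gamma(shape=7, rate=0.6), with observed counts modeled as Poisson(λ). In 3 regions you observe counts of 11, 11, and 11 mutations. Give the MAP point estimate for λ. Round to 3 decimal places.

Σxᵢ = 11+11+11 = 33, with n = 3.
Posterior ∝ λ^6e^(−0.6λ) · λ^33e^(−3λ) = λ^39e^(−3.6λ), i.e. Gamma(shape=40, rate=3.6).
The mode of a Gamma(a, b) with a ≥ 1 (shape–rate) is (a−1)/b = 39/3.6 ≈ 10.833.

λ̂_MAP = 10.833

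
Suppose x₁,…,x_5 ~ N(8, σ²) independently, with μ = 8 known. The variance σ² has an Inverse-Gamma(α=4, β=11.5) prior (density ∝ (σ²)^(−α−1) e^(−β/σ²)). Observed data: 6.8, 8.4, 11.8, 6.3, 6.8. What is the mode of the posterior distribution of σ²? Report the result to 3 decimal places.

Sum of squared deviations about the known mean: SS = (6.8−8)² + (8.4−8)² + (11.8−8)² + (6.3−8)² + (6.8−8)² = 20.37.
The Normal likelihood contributes (σ²)^(−n/2) exp(−SS/(2σ²)), so the posterior is Inverse-Gamma(α + n/2, β + SS/2) = Inverse-Gamma(6.5, 21.685).
The mode of Inverse-Gamma(a, b) is b/(a+1) = 21.685/7.5 ≈ 2.891.

σ̂²_MAP = 2.891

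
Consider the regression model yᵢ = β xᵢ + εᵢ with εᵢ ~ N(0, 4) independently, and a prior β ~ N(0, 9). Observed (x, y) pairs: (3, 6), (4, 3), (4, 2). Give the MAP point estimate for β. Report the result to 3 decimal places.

β̂_MAP = 0.917

log p(β | y) = −Σ(yᵢ − βxᵢ)²/(2·4) − β²/(2·9) + const.
Setting the derivative to zero: Σxᵢ(yᵢ − βxᵢ)/4 − β/9 = 0, so β = Σxᵢyᵢ / (Σxᵢ² + σ²/τ²).
Σxᵢyᵢ = 3·6 + 4·3 + 4·2 = 38; Σxᵢ² = 41; σ²/τ² = 4/9.
β̂_MAP = 38 / (41 + 4/9) = 38/(373/9) = 342/373 ≈ 0.917.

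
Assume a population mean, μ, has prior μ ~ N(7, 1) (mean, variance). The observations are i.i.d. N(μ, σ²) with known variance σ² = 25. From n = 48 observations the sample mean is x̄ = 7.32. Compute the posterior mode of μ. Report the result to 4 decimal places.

μ̂_MAP = 7.2104

n = 48, x̄ = 7.32.
For a Normal prior and Normal likelihood with known variance, the posterior is Normal; its mode equals its mean, the precision-weighted average.
Prior precision 1/σ₀² = 1/1 = 1; data precision n/σ² = 48/25 = 1.92.
μ̂ = (1·7 + 1.92·7.32) / (1 + 1.92) = 21.0544/2.92 = 13159/1825 ≈ 7.2104.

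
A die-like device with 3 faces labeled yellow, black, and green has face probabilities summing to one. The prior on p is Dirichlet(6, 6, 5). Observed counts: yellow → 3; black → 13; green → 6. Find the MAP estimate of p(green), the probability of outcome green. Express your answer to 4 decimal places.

The posterior is Dirichlet(αᵢ + nᵢ) = Dirichlet(9, 19, 11).
For a Dirichlet(a₁,…,a_K) with all aᵢ > 1, the mode has j-th component (aⱼ − 1)/(Σaᵢ − K).
Here Σaᵢ = 39 and K = 3, so p(green) = (11 − 1)/(39 − 3) = 10/36 ≈ 0.2778.

MAP estimate of p(green) = 0.2778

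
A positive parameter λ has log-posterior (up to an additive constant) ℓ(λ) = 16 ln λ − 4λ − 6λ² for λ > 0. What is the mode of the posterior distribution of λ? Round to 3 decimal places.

λ̂_MAP = 1.000

ℓ'(λ) = 16/λ − 4 − 12λ. Setting this to zero and multiplying by λ: 12λ² + 4λ − 16 = 0.
λ = (−4 + √(4² + 4·12·16)) / (2·12) = (−4 + √784) / 24 = (−4 + 28)/24 = 1.
ℓ''(λ) = −16/λ² − 12 < 0, confirming a maximum.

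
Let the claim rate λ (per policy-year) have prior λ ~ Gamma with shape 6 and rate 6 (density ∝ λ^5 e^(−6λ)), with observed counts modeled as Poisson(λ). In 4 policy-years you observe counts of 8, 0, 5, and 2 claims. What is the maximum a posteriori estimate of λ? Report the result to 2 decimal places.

λ̂_MAP = 2.00

Σxᵢ = 8+0+5+2 = 15, with n = 4.
Posterior ∝ λ^5e^(−6λ) · λ^15e^(−4λ) = λ^20e^(−10λ), i.e. Gamma(shape=21, rate=10).
The mode of a Gamma(a, b) with a ≥ 1 (shape–rate) is (a−1)/b = 20/10 ≈ 2.00.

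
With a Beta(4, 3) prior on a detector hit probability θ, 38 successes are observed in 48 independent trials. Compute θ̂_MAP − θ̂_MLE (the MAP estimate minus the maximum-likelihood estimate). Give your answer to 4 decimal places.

Posterior is Beta(42, 13); MAP = (42−1)/(55−2) = 41/53 ≈ 0.77358.
MLE ignores the prior: θ̂_MLE = k/n = 38/48 ≈ 0.79167.
Difference = 41/53 − 38/48 = -23/1272 ≈ -0.0181.

MAP − MLE = -0.0181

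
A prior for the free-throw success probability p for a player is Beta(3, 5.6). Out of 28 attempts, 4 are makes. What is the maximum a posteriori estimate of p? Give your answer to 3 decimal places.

p̂_MAP = 0.173

Prior: Beta(3, 5.6).
Data: 4 successes in 28 trials. The binomial likelihood contributes p^4(1−p)^24, so the posterior is Beta(3+4, 5.6+24) = Beta(7, 29.6).
For Beta(a, b) with a, b > 1 the mode is (a−1)/(a+b−2) = 6/34.6 ≈ 0.173.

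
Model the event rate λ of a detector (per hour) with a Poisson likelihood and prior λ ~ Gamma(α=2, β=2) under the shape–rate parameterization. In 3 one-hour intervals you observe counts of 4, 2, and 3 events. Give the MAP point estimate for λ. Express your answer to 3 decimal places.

Σxᵢ = 4+2+3 = 9, with n = 3.
Posterior ∝ λe^(−2λ) · λ^9e^(−3λ) = λ^10e^(−5λ), i.e. Gamma(shape=11, rate=5).
The mode of a Gamma(a, b) with a ≥ 1 (shape–rate) is (a−1)/b = 10/5 ≈ 2.000.

λ̂_MAP = 2.000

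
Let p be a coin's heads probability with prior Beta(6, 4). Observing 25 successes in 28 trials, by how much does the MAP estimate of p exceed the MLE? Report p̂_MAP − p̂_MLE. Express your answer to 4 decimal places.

Posterior is Beta(31, 7); MAP = (31−1)/(38−2) = 30/36 ≈ 0.83333.
MLE ignores the prior: p̂_MLE = k/n = 25/28 ≈ 0.89286.
Difference = 30/36 − 25/28 = -5/84 ≈ -0.0595.

MAP − MLE = -0.0595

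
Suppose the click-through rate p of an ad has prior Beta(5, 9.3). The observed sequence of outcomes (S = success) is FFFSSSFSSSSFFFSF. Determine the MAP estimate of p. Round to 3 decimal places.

p̂_MAP = 0.424

Prior: Beta(5, 9.3).
Data: 8 successes in 16 trials (from the sequence). The binomial likelihood contributes p^8(1−p)^8, so the posterior is Beta(5+8, 9.3+8) = Beta(13, 17.3).
For Beta(a, b) with a, b > 1 the mode is (a−1)/(a+b−2) = 12/28.3 ≈ 0.424.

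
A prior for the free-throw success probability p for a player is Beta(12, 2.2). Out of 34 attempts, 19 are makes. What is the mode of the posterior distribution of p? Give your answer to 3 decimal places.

p̂_MAP = 0.649

Prior: Beta(12, 2.2).
Data: 19 successes in 34 trials. The binomial likelihood contributes p^19(1−p)^15, so the posterior is Beta(12+19, 2.2+15) = Beta(31, 17.2).
For Beta(a, b) with a, b > 1 the mode is (a−1)/(a+b−2) = 30/46.2 ≈ 0.649.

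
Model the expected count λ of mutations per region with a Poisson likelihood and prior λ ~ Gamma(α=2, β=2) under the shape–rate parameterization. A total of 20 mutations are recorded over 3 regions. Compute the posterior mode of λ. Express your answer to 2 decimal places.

Σxᵢ = 20, n = 3.
Posterior ∝ λe^(−2λ) · λ^20e^(−3λ) = λ^21e^(−5λ), i.e. Gamma(shape=22, rate=5).
The mode of a Gamma(a, b) with a ≥ 1 (shape–rate) is (a−1)/b = 21/5 ≈ 4.20.

λ̂_MAP = 4.20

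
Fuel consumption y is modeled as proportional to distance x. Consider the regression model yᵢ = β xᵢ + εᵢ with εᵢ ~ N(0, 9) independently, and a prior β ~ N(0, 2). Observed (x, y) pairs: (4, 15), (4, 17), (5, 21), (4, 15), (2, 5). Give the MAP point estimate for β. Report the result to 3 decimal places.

log p(β | y) = −Σ(yᵢ − βxᵢ)²/(2·9) − β²/(2·2) + const.
Setting the derivative to zero: Σxᵢ(yᵢ − βxᵢ)/9 − β/2 = 0, so β = Σxᵢyᵢ / (Σxᵢ² + σ²/τ²).
Σxᵢyᵢ = 4·15 + 4·17 + 5·21 + 4·15 + 2·5 = 303; Σxᵢ² = 77; σ²/τ² = 4.5.
β̂_MAP = 303 / (77 + 4.5) = 303/81.5 ≈ 3.718.

β̂_MAP = 3.718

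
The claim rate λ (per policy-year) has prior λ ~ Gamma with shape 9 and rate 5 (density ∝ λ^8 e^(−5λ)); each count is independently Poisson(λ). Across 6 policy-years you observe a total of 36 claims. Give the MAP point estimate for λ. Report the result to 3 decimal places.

Σxᵢ = 36, n = 6.
Posterior ∝ λ^8e^(−5λ) · λ^36e^(−6λ) = λ^44e^(−11λ), i.e. Gamma(shape=45, rate=11).
The mode of a Gamma(a, b) with a ≥ 1 (shape–rate) is (a−1)/b = 44/11 ≈ 4.000.

λ̂_MAP = 4.000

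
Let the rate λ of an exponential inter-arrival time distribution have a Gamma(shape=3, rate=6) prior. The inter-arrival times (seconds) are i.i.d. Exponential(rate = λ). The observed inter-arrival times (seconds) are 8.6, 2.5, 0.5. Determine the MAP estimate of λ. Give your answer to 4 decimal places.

The Exponential(rate=λ) likelihood is ∝ λ^n e^(−λΣtᵢ). Here n = 3 and Σtᵢ = 8.6 + 2.5 + 0.5 = 11.6.
Posterior ∝ λ^2e^(−6λ) · λ^3e^(−11.6λ) = λ^5e^(−17.6λ), i.e. Gamma(6, 17.6).
Mode = (a−1)/b = 5/17.6 ≈ 0.2841.

λ̂_MAP = 0.2841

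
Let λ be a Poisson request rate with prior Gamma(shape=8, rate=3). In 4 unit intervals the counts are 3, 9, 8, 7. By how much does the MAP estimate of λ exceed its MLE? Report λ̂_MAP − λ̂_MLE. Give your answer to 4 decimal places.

Σxᵢ = 27. Posterior is Gamma(35, 7); MAP = (35−1)/7 = 34/7 ≈ 4.85714.
MLE = x̄ = 27/4 ≈ 6.75000.
Difference = 34/7 − 27/4 = -53/28 ≈ -1.8929.

MAP − MLE = -1.8929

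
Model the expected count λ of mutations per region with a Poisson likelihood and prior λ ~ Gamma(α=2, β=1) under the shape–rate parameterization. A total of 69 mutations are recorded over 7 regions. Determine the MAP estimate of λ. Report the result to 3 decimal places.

λ̂_MAP = 8.750

Σxᵢ = 69, n = 7.
Posterior ∝ λe^(−1λ) · λ^69e^(−7λ) = λ^70e^(−8λ), i.e. Gamma(shape=71, rate=8).
The mode of a Gamma(a, b) with a ≥ 1 (shape–rate) is (a−1)/b = 70/8 ≈ 8.750.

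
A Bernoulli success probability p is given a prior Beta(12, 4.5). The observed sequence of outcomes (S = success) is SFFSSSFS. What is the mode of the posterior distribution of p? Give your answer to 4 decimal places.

p̂_MAP = 0.7111

Prior: Beta(12, 4.5).
Data: 5 successes in 8 trials (from the sequence). The binomial likelihood contributes p^5(1−p)^3, so the posterior is Beta(12+5, 4.5+3) = Beta(17, 7.5).
For Beta(a, b) with a, b > 1 the mode is (a−1)/(a+b−2) = 16/22.5 ≈ 0.7111.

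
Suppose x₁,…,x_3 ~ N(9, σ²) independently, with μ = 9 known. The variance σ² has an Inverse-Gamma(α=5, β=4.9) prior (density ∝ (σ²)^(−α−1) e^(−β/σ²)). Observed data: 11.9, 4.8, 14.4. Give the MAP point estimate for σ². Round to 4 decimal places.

Sum of squared deviations about the known mean: SS = (11.9−9)² + (4.8−9)² + (14.4−9)² = 55.21.
The Normal likelihood contributes (σ²)^(−n/2) exp(−SS/(2σ²)), so the posterior is Inverse-Gamma(α + n/2, β + SS/2) = Inverse-Gamma(6.5, 32.505).
The mode of Inverse-Gamma(a, b) is b/(a+1) = 32.505/7.5 ≈ 4.3340.

σ̂²_MAP = 4.3340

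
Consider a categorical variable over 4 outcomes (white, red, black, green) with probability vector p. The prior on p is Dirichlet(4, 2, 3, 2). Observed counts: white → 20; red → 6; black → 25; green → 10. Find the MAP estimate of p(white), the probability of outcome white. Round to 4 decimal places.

The posterior is Dirichlet(αᵢ + nᵢ) = Dirichlet(24, 8, 28, 12).
For a Dirichlet(a₁,…,a_K) with all aᵢ > 1, the mode has j-th component (aⱼ − 1)/(Σaᵢ − K).
Here Σaᵢ = 72 and K = 4, so p(white) = (24 − 1)/(72 − 4) = 23/68 ≈ 0.3382.

MAP estimate of p(white) = 0.3382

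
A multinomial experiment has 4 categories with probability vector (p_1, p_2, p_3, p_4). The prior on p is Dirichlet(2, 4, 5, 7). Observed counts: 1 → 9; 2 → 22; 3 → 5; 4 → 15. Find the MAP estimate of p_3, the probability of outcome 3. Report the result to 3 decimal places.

MAP estimate: 0.138

The posterior is Dirichlet(αᵢ + nᵢ) = Dirichlet(11, 26, 10, 22).
For a Dirichlet(a₁,…,a_K) with all aᵢ > 1, the mode has j-th component (aⱼ − 1)/(Σaᵢ − K).
Here Σaᵢ = 69 and K = 4, so p_3 = (10 − 1)/(69 − 4) = 9/65 ≈ 0.138.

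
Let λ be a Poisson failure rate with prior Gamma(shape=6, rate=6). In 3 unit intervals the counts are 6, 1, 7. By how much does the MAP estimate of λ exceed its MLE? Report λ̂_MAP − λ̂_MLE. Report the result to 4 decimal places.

MAP − MLE = -2.5556

Σxᵢ = 14. Posterior is Gamma(20, 9); MAP = (20−1)/9 = 19/9 ≈ 2.11111.
MLE = x̄ = 14/3 ≈ 4.66667.
Difference = 19/9 − 14/3 = -23/9 ≈ -2.5556.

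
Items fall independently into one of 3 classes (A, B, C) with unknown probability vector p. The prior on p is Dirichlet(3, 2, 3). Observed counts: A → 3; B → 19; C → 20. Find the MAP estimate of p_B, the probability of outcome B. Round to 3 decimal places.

The posterior is Dirichlet(αᵢ + nᵢ) = Dirichlet(6, 21, 23).
For a Dirichlet(a₁,…,a_K) with all aᵢ > 1, the mode has j-th component (aⱼ − 1)/(Σaᵢ − K).
Here Σaᵢ = 50 and K = 3, so p_B = (21 − 1)/(50 − 3) = 20/47 ≈ 0.426.

MAP estimate of p_B = 0.426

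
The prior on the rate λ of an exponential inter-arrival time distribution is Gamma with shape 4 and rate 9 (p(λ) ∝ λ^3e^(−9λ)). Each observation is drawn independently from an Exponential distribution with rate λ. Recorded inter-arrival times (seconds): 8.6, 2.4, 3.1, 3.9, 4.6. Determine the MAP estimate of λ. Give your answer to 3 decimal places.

λ̂_MAP = 0.253

The Exponential(rate=λ) likelihood is ∝ λ^n e^(−λΣtᵢ). Here n = 5 and Σtᵢ = 8.6 + 2.4 + 3.1 + 3.9 + 4.6 = 22.6.
Posterior ∝ λ^3e^(−9λ) · λ^5e^(−22.6λ) = λ^8e^(−31.6λ), i.e. Gamma(9, 31.6).
Mode = (a−1)/b = 8/31.6 ≈ 0.253.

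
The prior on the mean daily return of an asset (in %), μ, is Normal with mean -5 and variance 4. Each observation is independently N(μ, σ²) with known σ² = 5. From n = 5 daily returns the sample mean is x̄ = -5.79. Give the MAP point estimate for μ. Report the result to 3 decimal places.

n = 5, x̄ = -5.79.
For a Normal prior and Normal likelihood with known variance, the posterior is Normal; its mode equals its mean, the precision-weighted average.
Prior precision 1/σ₀² = 1/4 = 0.25; data precision n/σ² = 5/5 = 1.
μ̂ = (0.25·(-5) + 1·(-5.79)) / (0.25 + 1) = (-7.04)/1.25 = -5.632.

μ̂_MAP = -5.632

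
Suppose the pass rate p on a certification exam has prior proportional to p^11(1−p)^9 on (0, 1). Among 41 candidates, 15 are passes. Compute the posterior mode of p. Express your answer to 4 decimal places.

The prior density ∝ p^11(1−p)^9 is the kernel of Beta(12, 10).
Data: 15 successes in 41 trials. The binomial likelihood contributes p^15(1−p)^26, so the posterior is Beta(12+15, 10+26) = Beta(27, 36).
For Beta(a, b) with a, b > 1 the mode is (a−1)/(a+b−2) = 26/61 ≈ 0.4262.

p̂_MAP = 0.4262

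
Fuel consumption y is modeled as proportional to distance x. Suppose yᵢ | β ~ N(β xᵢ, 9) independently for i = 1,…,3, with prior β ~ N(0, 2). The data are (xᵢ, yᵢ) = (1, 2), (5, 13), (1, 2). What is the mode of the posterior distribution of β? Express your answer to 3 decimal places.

β̂_MAP = 2.190

log p(β | y) = −Σ(yᵢ − βxᵢ)²/(2·9) − β²/(2·2) + const.
Setting the derivative to zero: Σxᵢ(yᵢ − βxᵢ)/9 − β/2 = 0, so β = Σxᵢyᵢ / (Σxᵢ² + σ²/τ²).
Σxᵢyᵢ = 1·2 + 5·13 + 1·2 = 69; Σxᵢ² = 27; σ²/τ² = 4.5.
β̂_MAP = 69 / (27 + 4.5) = 69/31.5 ≈ 2.190.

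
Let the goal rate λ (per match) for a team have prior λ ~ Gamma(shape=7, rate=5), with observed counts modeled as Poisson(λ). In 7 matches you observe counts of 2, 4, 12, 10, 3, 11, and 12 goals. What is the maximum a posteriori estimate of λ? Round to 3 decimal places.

Σxᵢ = 2+4+12+10+3+11+12 = 54, with n = 7.
Posterior ∝ λ^6e^(−5λ) · λ^54e^(−7λ) = λ^60e^(−12λ), i.e. Gamma(shape=61, rate=12).
The mode of a Gamma(a, b) with a ≥ 1 (shape–rate) is (a−1)/b = 60/12 ≈ 5.000.

λ̂_MAP = 5.000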